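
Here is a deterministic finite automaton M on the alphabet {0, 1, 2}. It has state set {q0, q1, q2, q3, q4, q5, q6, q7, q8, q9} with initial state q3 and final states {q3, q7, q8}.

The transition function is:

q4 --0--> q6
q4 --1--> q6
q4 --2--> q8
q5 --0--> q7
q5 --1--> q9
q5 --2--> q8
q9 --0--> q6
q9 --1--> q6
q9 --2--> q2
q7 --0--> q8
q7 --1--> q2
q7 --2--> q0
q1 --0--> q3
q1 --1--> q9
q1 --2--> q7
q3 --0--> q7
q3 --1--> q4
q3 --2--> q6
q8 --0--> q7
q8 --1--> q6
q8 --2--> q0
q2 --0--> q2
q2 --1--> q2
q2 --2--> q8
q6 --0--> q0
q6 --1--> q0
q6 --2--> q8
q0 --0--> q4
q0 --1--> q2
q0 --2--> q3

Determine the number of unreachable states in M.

No path from q3 leads to q1, q5, q9; the other 7 states are all reachable.

3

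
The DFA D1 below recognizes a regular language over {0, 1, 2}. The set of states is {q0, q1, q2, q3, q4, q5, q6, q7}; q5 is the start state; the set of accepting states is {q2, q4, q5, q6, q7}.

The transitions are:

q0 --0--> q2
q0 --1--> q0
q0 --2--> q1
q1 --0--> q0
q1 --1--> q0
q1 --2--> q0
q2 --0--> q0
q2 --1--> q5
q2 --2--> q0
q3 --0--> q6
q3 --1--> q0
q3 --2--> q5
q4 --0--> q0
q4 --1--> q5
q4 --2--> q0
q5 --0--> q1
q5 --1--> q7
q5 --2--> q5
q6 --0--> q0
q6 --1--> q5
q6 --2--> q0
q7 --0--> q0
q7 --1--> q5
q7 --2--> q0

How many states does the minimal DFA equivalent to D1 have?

4

First remove the unreachable states {q3,q4,q6}; 5 states remain.
Initial partition by acceptance: {q2,q5,q7} | {q0,q1}.
Refine {q2,q5,q7} on symbol 2: members go to different blocks, giving {q2,q7} and {q5}.
Split {q0,q1} by δ(·,0) → {q0} and {q1}.
Stable partition: {q2,q7} | {q0} | {q5} | {q1} — 4 equivalence classes.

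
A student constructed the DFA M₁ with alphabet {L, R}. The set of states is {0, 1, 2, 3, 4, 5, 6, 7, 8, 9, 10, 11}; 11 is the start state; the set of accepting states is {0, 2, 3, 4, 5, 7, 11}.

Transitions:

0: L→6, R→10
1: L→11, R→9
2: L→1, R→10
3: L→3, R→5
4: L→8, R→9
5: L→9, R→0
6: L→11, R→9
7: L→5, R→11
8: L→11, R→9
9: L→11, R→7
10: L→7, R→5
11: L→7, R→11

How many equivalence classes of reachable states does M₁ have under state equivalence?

States {1,2,3,4,8} cannot be reached from the start state, so discard them.
Initial partition by acceptance: {0,5,7,11} | {6,9,10}.
Refine {0,5,7,11} on symbol L: members go to different blocks, giving {0,5} and {7,11}.
On input R, block {0,5} splits into {0} and {5}.
Split {6,9,10} by δ(·,R) → {6} and {9} and {10}.
Refine {7,11} on symbol L: members go to different blocks, giving {7} and {11}.
Stable partition: {0} | {6} | {7} | {5} | {9} | {10} | {11} — 7 equivalence classes.

7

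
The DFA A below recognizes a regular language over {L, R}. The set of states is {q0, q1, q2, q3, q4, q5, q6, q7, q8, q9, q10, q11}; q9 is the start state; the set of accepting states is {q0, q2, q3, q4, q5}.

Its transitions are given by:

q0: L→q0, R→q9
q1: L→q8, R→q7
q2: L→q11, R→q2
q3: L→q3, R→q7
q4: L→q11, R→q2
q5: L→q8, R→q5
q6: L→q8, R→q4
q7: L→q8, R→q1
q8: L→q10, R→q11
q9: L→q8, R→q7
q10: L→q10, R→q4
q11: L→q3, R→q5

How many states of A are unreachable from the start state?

BFS from q9 reaches {q1, q2, q3, q4, q5, q7, q8, q9, q10, q11}; the 2 state(s) q0, q6 are never visited.

2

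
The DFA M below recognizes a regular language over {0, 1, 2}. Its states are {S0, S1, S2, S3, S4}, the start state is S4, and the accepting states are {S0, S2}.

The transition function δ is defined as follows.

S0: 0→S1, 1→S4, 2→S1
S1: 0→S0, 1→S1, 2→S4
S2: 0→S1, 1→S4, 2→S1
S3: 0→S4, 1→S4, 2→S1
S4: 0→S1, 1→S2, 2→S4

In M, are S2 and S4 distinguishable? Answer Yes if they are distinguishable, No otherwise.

Yes

States {S3} cannot be reached from the start state, so discard them.
Start with accepting vs non-accepting: {S0,S2} | {S1,S4}.
On input 0, block {S1,S4} splits into {S1} and {S4}.
Stable partition: {S0,S2} | {S1} | {S4} — 3 equivalence classes.
S2 and S4 end up in different blocks, so they are distinguishable. For instance, the string 'ε' is accepted from only S2.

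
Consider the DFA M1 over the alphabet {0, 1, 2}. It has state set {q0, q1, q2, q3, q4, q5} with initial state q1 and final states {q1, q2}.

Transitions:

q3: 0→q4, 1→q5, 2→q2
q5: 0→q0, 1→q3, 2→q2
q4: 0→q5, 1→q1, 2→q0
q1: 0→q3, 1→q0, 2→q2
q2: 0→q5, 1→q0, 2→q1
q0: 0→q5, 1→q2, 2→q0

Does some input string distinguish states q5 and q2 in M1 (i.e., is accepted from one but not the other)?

All states are reachable from the start state.
P0 = {q1,q2} | {q0,q3,q4,q5}.
Split {q0,q3,q4,q5} by δ(·,1) → {q0,q4} and {q3,q5}.
No further refinement is possible. Final partition (3 blocks): {q1,q2} | {q0,q4} | {q3,q5}.
q5 and q2 end up in different blocks, so they are distinguishable. For instance, the string 'ε' is accepted from only q2.

Yes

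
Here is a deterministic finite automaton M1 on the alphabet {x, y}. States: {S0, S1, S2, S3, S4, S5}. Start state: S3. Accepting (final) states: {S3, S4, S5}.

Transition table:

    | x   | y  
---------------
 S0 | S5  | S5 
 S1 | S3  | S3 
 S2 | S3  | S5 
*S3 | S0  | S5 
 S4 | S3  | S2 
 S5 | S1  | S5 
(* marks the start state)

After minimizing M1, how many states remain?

States {S2,S4} cannot be reached from the start state, so discard them.
Start with accepting vs non-accepting: {S3,S5} | {S0,S1}.
Stable partition: {S3,S5} | {S0,S1} — 2 equivalence classes.

2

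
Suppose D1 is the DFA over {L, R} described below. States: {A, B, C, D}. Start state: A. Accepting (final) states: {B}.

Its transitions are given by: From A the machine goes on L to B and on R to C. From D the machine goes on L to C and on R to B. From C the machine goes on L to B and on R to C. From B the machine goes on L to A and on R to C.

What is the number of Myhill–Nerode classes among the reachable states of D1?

First remove the unreachable states {D}; 3 states remain.
Initial partition by acceptance: {B} | {A,C}.
The partition is now stable with 2 blocks: {B} | {A,C}.

2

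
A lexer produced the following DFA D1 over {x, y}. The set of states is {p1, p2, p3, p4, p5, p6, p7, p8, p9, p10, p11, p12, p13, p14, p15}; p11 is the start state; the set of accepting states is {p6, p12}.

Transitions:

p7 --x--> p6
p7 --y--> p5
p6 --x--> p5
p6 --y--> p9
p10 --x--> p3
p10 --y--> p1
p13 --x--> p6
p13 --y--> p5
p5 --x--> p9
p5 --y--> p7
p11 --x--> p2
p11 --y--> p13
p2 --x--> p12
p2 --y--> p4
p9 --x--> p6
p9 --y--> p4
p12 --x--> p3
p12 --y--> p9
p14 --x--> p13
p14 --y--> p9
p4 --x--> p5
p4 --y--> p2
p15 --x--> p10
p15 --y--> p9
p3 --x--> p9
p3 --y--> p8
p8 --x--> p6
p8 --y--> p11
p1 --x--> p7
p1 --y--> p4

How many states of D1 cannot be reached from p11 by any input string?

4

BFS from p11 reaches {p2, p3, p4, p5, p6, p7, p8, p9, p11, p12, p13}; the 4 state(s) p1, p10, p14, p15 are never visited.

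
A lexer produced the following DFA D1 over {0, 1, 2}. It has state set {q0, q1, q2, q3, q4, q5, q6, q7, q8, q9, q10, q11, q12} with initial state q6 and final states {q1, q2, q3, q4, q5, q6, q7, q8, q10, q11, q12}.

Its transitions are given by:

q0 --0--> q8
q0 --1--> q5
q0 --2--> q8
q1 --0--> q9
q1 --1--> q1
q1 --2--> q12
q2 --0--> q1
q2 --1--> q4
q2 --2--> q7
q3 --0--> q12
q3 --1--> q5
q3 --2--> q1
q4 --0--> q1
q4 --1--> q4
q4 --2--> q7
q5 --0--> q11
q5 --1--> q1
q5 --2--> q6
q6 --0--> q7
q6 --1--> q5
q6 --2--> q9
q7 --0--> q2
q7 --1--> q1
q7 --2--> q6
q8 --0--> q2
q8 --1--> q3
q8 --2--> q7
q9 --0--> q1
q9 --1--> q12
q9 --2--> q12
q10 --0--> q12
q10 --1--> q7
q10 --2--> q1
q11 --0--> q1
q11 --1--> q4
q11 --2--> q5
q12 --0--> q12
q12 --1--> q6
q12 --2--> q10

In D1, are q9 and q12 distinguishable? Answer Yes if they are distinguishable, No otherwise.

Yes

States {q0,q3,q8} cannot be reached from the start state, so discard them.
Start with accepting vs non-accepting: {q1,q2,q4,q5,q6,q7,q10,q11,q12} | {q9}.
Refine {q1,q2,q4,q5,q6,q7,q10,q11,q12} on symbol 0: members go to different blocks, giving {q2,q4,q5,q6,q7,q10,q11,q12} and {q1}.
On input 0, block {q2,q4,q5,q6,q7,q10,q11,q12} splits into {q5,q6,q7,q10,q12} and {q2,q4,q11}.
Split {q5,q6,q7,q10,q12} by δ(·,0) → {q6,q10,q12} and {q5,q7}.
Split {q6,q10,q12} by δ(·,0) → {q10,q12} and {q6}.
Refine {q10,q12} on symbol 1: members go to different blocks, giving {q10} and {q12}.
No further refinement is possible. Final partition (7 blocks): {q10} | {q9} | {q1} | {q2,q4,q11} | {q5,q7} | {q6} | {q12}.
q9 and q12 end up in different blocks, so they are distinguishable. For instance, the string 'ε' is accepted from only q12.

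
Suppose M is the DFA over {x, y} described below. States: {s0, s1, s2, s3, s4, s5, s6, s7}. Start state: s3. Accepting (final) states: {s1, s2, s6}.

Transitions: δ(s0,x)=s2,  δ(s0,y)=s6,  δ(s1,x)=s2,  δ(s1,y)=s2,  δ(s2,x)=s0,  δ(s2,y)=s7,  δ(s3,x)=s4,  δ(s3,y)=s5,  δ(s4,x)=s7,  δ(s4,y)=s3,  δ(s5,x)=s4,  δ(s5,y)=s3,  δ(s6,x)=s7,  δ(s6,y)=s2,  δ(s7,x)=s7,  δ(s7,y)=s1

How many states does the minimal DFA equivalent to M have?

7

All states are reachable from the start state.
Start with accepting vs non-accepting: {s1,s2,s6} | {s0,s3,s4,s5,s7}.
Refine {s1,s2,s6} on symbol x: members go to different blocks, giving {s2,s6} and {s1}.
Refine {s2,s6} on symbol y: members go to different blocks, giving {s2} and {s6}.
Split {s0,s3,s4,s5,s7} by δ(·,x) → {s3,s4,s5,s7} and {s0}.
Split {s3,s4,s5,s7} by δ(·,y) → {s3,s4,s5} and {s7}.
Split {s3,s4,s5} by δ(·,x) → {s3,s5} and {s4}.
No further refinement is possible. Final partition (7 blocks): {s2} | {s3,s5} | {s1} | {s6} | {s0} | {s7} | {s4}.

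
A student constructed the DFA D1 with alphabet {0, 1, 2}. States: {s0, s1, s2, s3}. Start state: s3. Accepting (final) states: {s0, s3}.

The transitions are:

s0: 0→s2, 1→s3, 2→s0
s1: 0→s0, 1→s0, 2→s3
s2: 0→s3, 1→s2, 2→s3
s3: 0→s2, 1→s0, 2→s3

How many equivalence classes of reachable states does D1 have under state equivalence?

2

First remove the unreachable states {s1}; 3 states remain.
Start with accepting vs non-accepting: {s0,s3} | {s2}.
The partition is now stable with 2 blocks: {s0,s3} | {s2}.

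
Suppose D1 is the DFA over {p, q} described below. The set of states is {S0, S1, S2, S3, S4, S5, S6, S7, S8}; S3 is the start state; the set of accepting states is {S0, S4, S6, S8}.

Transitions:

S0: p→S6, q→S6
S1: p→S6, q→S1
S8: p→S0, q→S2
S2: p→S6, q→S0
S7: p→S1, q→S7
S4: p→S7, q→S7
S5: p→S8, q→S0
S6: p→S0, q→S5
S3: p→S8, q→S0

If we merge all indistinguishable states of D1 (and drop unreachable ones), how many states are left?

First remove the unreachable states {S1,S4,S7}; 6 states remain.
P0 = {S0,S6,S8} | {S2,S3,S5}.
Refine {S0,S6,S8} on symbol q: members go to different blocks, giving {S6,S8} and {S0}.
The partition is now stable with 3 blocks: {S6,S8} | {S2,S3,S5} | {S0}.

3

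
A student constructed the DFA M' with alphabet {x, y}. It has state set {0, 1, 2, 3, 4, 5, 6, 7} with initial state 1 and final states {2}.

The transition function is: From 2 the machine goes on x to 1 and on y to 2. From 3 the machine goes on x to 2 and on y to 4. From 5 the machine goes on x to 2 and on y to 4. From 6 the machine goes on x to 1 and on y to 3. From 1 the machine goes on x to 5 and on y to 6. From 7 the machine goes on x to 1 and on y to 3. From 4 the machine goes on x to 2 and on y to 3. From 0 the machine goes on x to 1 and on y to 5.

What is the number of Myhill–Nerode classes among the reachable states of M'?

4

States {0,7} cannot be reached from the start state, so discard them.
P0 = {2} | {1,3,4,5,6}.
Split {1,3,4,5,6} by δ(·,x) → {3,4,5} and {1,6}.
Split {1,6} by δ(·,x) → {1} and {6}.
No further refinement is possible. Final partition (4 blocks): {2} | {3,4,5} | {1} | {6}.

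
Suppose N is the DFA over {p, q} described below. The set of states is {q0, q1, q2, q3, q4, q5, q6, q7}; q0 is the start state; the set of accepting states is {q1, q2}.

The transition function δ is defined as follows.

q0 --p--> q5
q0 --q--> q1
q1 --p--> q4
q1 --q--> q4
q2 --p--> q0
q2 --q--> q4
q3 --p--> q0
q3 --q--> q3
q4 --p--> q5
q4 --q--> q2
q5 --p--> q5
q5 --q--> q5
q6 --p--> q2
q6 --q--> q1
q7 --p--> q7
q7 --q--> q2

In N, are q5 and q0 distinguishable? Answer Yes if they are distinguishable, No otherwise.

Reachable states from the start: {q0,q1,q2,q4,q5}. Unreachable: {q3,q6,q7} — drop them.
P0 = {q1,q2} | {q0,q4,q5}.
Split {q0,q4,q5} by δ(·,q) → {q0,q4} and {q5}.
Stable partition: {q1,q2} | {q0,q4} | {q5} — 3 equivalence classes.
q5 and q0 end up in different blocks, so they are distinguishable. For instance, the string 'q' is accepted from only q0.

Yes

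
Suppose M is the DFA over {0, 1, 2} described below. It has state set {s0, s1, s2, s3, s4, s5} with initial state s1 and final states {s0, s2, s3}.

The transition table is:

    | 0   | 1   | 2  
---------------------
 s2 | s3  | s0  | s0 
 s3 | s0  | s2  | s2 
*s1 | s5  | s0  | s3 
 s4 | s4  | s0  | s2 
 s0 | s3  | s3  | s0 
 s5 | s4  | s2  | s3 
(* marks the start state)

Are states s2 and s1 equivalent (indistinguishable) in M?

Start with accepting vs non-accepting: {s0,s2,s3} | {s1,s4,s5}.
Stable partition: {s0,s2,s3} | {s1,s4,s5} — 2 equivalence classes.
s2 and s1 end up in different blocks, so they are distinguishable. For instance, the string 'ε' is accepted from only s2.

No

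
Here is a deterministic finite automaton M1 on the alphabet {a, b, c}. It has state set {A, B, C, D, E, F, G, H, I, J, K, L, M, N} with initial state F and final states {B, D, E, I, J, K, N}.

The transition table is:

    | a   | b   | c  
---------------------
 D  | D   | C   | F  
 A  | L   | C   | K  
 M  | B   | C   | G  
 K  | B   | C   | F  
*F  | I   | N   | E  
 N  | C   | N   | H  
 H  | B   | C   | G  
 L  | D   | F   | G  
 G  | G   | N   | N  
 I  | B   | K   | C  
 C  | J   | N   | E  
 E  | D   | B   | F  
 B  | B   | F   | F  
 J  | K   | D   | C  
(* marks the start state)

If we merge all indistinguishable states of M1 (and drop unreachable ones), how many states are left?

States {A,L,M} cannot be reached from the start state, so discard them.
Initial partition by acceptance: {B,D,E,I,J,K,N} | {C,F,G,H}.
Refine {B,D,E,I,J,K,N} on symbol a: members go to different blocks, giving {B,D,E,I,J,K} and {N}.
Refine {B,D,E,I,J,K} on symbol b: members go to different blocks, giving {B,D,K} and {E,I,J}.
Refine {C,F,G,H} on symbol a: members go to different blocks, giving {C,F} and {G} and {H}.
No further refinement is possible. Final partition (6 blocks): {B,D,K} | {C,F} | {N} | {E,I,J} | {G} | {H}.

6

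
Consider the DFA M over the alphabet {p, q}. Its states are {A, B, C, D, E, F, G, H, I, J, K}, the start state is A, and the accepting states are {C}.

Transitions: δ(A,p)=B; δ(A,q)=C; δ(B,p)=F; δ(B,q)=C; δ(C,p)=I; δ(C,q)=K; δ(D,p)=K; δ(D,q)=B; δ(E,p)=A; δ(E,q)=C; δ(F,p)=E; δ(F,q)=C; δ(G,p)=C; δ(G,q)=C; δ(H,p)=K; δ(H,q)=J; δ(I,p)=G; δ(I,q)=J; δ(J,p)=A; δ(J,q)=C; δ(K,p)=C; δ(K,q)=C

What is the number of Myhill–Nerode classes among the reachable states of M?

Reachable states from the start: {A,B,C,E,F,G,I,J,K}. Unreachable: {D,H} — drop them.
Start with accepting vs non-accepting: {C} | {A,B,E,F,G,I,J,K}.
Refine {A,B,E,F,G,I,J,K} on symbol p: members go to different blocks, giving {A,B,E,F,I,J} and {G,K}.
On input p, block {A,B,E,F,I,J} splits into {A,B,E,F,J} and {I}.
No further refinement is possible. Final partition (4 blocks): {C} | {A,B,E,F,J} | {G,K} | {I}.

4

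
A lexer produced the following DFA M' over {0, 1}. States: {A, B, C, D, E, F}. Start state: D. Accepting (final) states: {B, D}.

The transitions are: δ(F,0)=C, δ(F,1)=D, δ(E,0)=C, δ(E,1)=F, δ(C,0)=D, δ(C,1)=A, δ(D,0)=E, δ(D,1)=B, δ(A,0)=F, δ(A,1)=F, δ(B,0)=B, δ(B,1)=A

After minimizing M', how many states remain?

6

P0 = {B,D} | {A,C,E,F}.
Split {B,D} by δ(·,0) → {B} and {D}.
On input 0, block {A,C,E,F} splits into {A,E,F} and {C}.
Split {A,E,F} by δ(·,0) → {E,F} and {A}.
Refine {E,F} on symbol 1: members go to different blocks, giving {E} and {F}.
The partition is now stable with 6 blocks: {B} | {E} | {D} | {C} | {A} | {F}.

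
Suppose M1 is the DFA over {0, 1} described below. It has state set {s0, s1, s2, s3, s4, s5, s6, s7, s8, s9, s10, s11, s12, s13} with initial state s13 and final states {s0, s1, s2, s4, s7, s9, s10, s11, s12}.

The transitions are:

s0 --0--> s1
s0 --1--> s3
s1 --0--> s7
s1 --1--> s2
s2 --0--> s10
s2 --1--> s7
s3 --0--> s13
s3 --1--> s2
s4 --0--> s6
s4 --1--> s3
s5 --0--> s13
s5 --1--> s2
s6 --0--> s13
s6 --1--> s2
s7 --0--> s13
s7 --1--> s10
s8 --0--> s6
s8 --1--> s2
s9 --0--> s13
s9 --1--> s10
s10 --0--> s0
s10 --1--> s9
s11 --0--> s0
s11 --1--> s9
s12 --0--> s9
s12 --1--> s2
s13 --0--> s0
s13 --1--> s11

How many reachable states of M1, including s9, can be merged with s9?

Reachable states from the start: {s0,s1,s2,s3,s7,s9,s10,s11,s13}. Unreachable: {s4,s5,s6,s8,s12} — drop them.
P0 = {s0,s1,s2,s7,s9,s10,s11} | {s3,s13}.
On input 0, block {s0,s1,s2,s7,s9,s10,s11} splits into {s0,s1,s2,s10,s11} and {s7,s9}.
On input 0, block {s0,s1,s2,s10,s11} splits into {s0,s2,s10,s11} and {s1}.
Refine {s0,s2,s10,s11} on symbol 0: members go to different blocks, giving {s2,s10,s11} and {s0}.
Refine {s2,s10,s11} on symbol 0: members go to different blocks, giving {s10,s11} and {s2}.
Refine {s3,s13} on symbol 0: members go to different blocks, giving {s3} and {s13}.
No further refinement is possible. Final partition (7 blocks): {s10,s11} | {s3} | {s7,s9} | {s1} | {s0} | {s2} | {s13}.
State s9 belongs to the block {s7,s9}, which has 2 states.

2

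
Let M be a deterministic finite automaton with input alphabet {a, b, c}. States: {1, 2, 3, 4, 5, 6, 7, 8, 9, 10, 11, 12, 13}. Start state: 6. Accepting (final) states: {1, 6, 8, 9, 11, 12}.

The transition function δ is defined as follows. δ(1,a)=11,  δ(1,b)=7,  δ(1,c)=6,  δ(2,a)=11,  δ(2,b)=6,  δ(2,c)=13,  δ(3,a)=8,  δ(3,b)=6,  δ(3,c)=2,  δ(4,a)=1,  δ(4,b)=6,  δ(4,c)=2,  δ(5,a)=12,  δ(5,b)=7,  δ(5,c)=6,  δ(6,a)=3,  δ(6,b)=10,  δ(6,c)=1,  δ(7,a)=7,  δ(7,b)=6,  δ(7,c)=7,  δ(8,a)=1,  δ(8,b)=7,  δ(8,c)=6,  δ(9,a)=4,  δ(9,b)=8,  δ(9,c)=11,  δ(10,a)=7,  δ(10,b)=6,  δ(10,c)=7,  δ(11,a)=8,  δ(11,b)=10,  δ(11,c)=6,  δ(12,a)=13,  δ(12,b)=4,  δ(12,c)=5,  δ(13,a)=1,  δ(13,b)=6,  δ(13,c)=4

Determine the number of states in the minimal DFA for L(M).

First remove the unreachable states {5,9,12}; 10 states remain.
P0 = {1,6,8,11} | {2,3,4,7,10,13}.
Split {1,6,8,11} by δ(·,a) → {1,8,11} and {6}.
Split {2,3,4,7,10,13} by δ(·,a) → {2,3,4,13} and {7,10}.
Stable partition: {1,8,11} | {2,3,4,13} | {6} | {7,10} — 4 equivalence classes.

4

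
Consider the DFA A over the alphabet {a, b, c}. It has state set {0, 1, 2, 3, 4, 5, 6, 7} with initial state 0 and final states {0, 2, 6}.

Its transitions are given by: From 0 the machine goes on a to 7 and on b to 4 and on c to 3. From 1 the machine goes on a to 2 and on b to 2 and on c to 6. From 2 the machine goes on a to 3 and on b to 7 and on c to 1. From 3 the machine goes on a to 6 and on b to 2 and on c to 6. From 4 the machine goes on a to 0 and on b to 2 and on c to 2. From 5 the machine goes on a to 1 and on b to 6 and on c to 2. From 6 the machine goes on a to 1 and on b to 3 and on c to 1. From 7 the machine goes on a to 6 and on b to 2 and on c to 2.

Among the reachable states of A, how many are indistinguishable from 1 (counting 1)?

States {5} cannot be reached from the start state, so discard them.
P0 = {0,2,6} | {1,3,4,7}.
Stable partition: {0,2,6} | {1,3,4,7} — 2 equivalence classes.
State 1 belongs to the block {1,3,4,7}, which has 4 states.

4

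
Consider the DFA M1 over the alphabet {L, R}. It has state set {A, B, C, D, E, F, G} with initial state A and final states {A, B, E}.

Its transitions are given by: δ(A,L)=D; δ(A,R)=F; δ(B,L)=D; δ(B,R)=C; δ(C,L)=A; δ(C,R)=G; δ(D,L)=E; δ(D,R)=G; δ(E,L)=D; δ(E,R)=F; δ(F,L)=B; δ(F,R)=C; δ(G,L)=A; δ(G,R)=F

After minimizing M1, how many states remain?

2

Every state is reachable, so we keep all 7.
P0 = {A,B,E} | {C,D,F,G}.
Stable partition: {A,B,E} | {C,D,F,G} — 2 equivalence classes.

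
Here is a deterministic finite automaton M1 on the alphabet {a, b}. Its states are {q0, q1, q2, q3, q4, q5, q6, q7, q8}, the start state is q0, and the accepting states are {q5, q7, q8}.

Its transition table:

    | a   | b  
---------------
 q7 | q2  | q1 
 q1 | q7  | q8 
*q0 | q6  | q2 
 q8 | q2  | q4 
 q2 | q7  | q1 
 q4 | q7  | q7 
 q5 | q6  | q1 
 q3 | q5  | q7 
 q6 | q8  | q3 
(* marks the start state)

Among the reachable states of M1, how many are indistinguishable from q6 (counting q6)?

Every state is reachable, so we keep all 9.
Initial partition by acceptance: {q5,q7,q8} | {q0,q1,q2,q3,q4,q6}.
Refine {q0,q1,q2,q3,q4,q6} on symbol a: members go to different blocks, giving {q1,q2,q3,q4,q6} and {q0}.
Refine {q1,q2,q3,q4,q6} on symbol b: members go to different blocks, giving {q1,q3,q4} and {q2,q6}.
Stable partition: {q5,q7,q8} | {q1,q3,q4} | {q0} | {q2,q6} — 4 equivalence classes.
The equivalence class containing q6 is {q2,q6}, of size 2.

2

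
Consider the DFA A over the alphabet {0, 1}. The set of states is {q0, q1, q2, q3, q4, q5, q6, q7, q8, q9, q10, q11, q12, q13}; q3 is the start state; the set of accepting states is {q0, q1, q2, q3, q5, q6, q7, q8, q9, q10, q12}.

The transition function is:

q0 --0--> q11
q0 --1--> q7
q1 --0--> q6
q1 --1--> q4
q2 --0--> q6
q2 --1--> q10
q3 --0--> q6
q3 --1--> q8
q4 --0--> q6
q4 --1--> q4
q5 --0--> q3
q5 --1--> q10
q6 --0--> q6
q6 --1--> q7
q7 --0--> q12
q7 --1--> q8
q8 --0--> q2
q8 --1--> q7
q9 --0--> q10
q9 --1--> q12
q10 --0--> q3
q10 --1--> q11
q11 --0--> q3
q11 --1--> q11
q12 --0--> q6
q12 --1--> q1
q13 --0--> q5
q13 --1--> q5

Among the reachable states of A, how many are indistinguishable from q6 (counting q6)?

First remove the unreachable states {q0,q5,q9,q13}; 10 states remain.
P0 = {q1,q2,q3,q6,q7,q8,q10,q12} | {q4,q11}.
Split {q1,q2,q3,q6,q7,q8,q10,q12} by δ(·,1) → {q2,q3,q6,q7,q8,q12} and {q1,q10}.
On input 1, block {q2,q3,q6,q7,q8,q12} splits into {q3,q6,q7,q8} and {q2,q12}.
On input 0, block {q3,q6,q7,q8} splits into {q3,q6} and {q7,q8}.
Stable partition: {q3,q6} | {q4,q11} | {q1,q10} | {q2,q12} | {q7,q8} — 5 equivalence classes.
The equivalence class containing q6 is {q3,q6}, of size 2.

2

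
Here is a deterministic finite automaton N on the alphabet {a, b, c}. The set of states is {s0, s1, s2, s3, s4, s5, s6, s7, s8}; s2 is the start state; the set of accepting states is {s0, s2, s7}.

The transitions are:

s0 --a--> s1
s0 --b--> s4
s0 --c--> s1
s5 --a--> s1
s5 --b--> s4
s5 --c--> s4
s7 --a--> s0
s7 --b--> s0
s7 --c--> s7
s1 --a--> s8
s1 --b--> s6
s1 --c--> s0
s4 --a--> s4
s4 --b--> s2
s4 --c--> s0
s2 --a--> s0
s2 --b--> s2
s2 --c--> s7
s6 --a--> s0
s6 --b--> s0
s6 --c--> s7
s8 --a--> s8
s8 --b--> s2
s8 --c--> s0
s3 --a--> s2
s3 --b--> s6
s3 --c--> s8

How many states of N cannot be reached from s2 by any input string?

2

Starting at s2 and following transitions, the reachable set is {s0, s1, s2, s4, s6, s7, s8}. That leaves s3, s5 unreachable — 2 in total.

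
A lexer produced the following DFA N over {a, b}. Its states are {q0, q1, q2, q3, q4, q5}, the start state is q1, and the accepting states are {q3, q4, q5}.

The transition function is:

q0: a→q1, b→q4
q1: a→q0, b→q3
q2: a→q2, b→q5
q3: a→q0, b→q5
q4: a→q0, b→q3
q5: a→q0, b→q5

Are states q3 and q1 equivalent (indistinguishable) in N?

No

Reachable states from the start: {q0,q1,q3,q4,q5}. Unreachable: {q2} — drop them.
Start with accepting vs non-accepting: {q3,q4,q5} | {q0,q1}.
No further refinement is possible. Final partition (2 blocks): {q3,q4,q5} | {q0,q1}.
q3 and q1 end up in different blocks, so they are distinguishable. For instance, the string 'ε' is accepted from only q3.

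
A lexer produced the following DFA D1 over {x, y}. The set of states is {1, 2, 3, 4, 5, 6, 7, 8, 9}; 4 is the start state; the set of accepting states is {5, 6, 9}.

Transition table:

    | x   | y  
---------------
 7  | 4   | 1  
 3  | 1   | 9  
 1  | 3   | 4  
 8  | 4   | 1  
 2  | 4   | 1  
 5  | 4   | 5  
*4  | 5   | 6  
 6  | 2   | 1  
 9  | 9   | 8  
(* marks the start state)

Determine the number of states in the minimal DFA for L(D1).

Reachable states from the start: {1,2,3,4,5,6,8,9}. Unreachable: {7} — drop them.
Start with accepting vs non-accepting: {5,6,9} | {1,2,3,4,8}.
On input x, block {5,6,9} splits into {5,6} and {9}.
Split {5,6} by δ(·,y) → {5} and {6}.
On input x, block {1,2,3,4,8} splits into {1,2,3,8} and {4}.
Refine {1,2,3,8} on symbol x: members go to different blocks, giving {1,3} and {2,8}.
On input y, block {1,3} splits into {1} and {3}.
The partition is now stable with 7 blocks: {5} | {1} | {9} | {6} | {4} | {2,8} | {3}.

7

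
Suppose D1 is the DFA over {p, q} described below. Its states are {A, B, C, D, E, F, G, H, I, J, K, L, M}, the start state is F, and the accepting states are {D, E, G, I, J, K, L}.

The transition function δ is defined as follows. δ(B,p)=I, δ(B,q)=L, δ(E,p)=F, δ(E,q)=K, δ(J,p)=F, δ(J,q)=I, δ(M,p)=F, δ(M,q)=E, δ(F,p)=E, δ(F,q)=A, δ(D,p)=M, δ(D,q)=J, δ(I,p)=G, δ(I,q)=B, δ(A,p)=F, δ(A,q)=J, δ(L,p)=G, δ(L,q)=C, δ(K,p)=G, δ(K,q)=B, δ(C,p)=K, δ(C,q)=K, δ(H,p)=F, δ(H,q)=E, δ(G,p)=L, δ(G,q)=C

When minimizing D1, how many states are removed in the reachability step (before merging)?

Starting at F and following transitions, the reachable set is {A, B, C, E, F, G, I, J, K, L}. That leaves D, H, M unreachable — 3 in total.

3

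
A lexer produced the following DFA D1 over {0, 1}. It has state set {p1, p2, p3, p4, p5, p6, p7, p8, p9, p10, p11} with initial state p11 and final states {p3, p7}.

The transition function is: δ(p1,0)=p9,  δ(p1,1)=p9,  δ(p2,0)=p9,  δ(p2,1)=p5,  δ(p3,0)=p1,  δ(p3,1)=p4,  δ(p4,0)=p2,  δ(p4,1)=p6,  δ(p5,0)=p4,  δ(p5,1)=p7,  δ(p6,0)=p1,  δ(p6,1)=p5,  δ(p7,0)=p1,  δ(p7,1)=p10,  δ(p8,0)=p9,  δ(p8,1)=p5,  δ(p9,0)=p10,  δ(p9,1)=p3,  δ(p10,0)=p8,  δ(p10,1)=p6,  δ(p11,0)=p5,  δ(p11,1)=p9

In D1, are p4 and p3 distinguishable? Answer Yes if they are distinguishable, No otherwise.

Start with accepting vs non-accepting: {p3,p7} | {p1,p2,p4,p5,p6,p8,p9,p10,p11}.
Refine {p1,p2,p4,p5,p6,p8,p9,p10,p11} on symbol 1: members go to different blocks, giving {p1,p2,p4,p6,p8,p10,p11} and {p5,p9}.
Refine {p1,p2,p4,p6,p8,p10,p11} on symbol 0: members go to different blocks, giving {p1,p2,p8,p11} and {p4,p6,p10}.
On input 1, block {p4,p6,p10} splits into {p4,p10} and {p6}.
Stable partition: {p3,p7} | {p1,p2,p8,p11} | {p5,p9} | {p4,p10} | {p6} — 5 equivalence classes.
p4 and p3 end up in different blocks, so they are distinguishable. For instance, the string 'ε' is accepted from only p3.

Yes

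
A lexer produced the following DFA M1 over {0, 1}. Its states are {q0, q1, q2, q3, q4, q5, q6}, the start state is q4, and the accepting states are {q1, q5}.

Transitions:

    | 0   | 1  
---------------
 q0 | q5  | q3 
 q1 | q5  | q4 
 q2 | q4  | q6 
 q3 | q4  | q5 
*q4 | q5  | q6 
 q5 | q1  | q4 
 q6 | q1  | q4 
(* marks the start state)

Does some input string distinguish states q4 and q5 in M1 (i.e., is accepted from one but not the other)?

First remove the unreachable states {q0,q2,q3}; 4 states remain.
Start with accepting vs non-accepting: {q1,q5} | {q4,q6}.
The partition is now stable with 2 blocks: {q1,q5} | {q4,q6}.
q4 and q5 end up in different blocks, so they are distinguishable. For instance, the string 'ε' is accepted from only q5.

Yes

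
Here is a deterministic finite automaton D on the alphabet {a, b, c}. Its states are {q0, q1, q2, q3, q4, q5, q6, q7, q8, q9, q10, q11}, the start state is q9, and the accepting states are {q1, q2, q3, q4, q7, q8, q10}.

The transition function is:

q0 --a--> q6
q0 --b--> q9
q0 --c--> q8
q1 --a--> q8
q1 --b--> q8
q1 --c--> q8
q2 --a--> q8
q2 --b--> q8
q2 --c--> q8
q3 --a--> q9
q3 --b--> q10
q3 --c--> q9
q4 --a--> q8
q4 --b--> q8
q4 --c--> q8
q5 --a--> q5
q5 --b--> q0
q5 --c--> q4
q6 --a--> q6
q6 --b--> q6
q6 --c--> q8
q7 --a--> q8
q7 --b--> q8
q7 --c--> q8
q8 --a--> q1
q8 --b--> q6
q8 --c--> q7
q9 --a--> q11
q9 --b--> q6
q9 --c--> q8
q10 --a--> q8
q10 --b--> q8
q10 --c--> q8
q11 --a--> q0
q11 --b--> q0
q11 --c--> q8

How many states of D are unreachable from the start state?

No path from q9 leads to q2, q3, q4, q5, q10; the other 7 states are all reachable.

5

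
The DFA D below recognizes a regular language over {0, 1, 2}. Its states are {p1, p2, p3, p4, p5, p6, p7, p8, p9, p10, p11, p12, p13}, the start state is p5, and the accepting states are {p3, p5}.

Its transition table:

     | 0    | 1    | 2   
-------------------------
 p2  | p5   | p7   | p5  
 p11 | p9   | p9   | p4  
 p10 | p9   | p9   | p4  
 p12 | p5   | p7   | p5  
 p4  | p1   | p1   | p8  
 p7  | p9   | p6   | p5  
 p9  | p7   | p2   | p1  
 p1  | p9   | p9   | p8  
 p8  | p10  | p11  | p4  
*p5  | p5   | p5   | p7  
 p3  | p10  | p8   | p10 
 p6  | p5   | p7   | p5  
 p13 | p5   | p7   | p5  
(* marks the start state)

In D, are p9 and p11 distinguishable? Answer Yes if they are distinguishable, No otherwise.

States {p3,p12,p13} cannot be reached from the start state, so discard them.
Initial partition by acceptance: {p5} | {p1,p2,p4,p6,p7,p8,p9,p10,p11}.
On input 0, block {p1,p2,p4,p6,p7,p8,p9,p10,p11} splits into {p1,p4,p7,p8,p9,p10,p11} and {p2,p6}.
On input 1, block {p1,p4,p7,p8,p9,p10,p11} splits into {p1,p4,p8,p10,p11} and {p7,p9}.
On input 0, block {p1,p4,p8,p10,p11} splits into {p1,p10,p11} and {p4,p8}.
Refine {p7,p9} on symbol 2: members go to different blocks, giving {p7} and {p9}.
Stable partition: {p5} | {p1,p10,p11} | {p2,p6} | {p7} | {p4,p8} | {p9} — 6 equivalence classes.
p9 and p11 end up in different blocks, so they are distinguishable. For instance, the string '02' is accepted from only p9.

Yes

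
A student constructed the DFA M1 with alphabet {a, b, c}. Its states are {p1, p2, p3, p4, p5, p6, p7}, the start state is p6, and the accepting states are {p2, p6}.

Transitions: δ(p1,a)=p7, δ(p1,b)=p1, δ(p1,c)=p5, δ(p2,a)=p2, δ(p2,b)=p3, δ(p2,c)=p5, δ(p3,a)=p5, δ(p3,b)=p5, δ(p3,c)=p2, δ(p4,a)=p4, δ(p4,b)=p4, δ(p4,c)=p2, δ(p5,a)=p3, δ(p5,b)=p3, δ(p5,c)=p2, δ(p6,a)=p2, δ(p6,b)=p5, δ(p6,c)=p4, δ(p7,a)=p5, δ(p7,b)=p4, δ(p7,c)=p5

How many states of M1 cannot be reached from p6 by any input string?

Starting at p6 and following transitions, the reachable set is {p2, p3, p4, p5, p6}. That leaves p1, p7 unreachable — 2 in total.

2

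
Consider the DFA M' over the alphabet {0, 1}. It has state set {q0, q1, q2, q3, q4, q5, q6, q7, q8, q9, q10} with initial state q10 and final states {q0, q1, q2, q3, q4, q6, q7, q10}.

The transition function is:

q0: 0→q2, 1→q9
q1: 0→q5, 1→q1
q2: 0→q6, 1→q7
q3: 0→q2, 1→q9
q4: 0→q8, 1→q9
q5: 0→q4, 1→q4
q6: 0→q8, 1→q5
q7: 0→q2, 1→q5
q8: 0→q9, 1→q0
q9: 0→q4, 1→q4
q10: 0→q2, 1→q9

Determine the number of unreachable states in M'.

No path from q10 leads to q1, q3; the other 9 states are all reachable.

2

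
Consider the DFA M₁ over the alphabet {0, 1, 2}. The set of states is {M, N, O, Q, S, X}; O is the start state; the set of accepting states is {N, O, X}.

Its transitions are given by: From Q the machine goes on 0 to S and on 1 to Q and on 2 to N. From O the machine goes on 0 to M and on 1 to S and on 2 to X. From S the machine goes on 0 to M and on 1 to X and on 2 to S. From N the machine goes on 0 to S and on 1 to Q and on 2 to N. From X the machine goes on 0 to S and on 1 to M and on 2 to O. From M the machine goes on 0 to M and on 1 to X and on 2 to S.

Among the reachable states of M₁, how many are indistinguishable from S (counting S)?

First remove the unreachable states {N,Q}; 4 states remain.
P0 = {O,X} | {M,S}.
The partition is now stable with 2 blocks: {O,X} | {M,S}.
State S belongs to the block {M,S}, which has 2 states.

2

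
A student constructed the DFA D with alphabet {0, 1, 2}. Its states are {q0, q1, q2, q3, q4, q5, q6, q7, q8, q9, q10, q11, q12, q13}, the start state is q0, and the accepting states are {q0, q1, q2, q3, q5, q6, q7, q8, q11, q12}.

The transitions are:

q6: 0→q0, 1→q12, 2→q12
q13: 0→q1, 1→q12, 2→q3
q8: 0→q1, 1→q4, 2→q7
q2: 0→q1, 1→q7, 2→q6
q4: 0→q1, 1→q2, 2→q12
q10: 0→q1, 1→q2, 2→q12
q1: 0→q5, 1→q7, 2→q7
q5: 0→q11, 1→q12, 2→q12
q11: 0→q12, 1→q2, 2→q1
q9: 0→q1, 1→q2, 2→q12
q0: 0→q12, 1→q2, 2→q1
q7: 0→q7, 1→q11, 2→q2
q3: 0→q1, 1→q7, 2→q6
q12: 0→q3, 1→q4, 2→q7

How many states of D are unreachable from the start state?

BFS from q0 reaches {q0, q1, q2, q3, q4, q5, q6, q7, q11, q12}; the 4 state(s) q8, q9, q10, q13 are never visited.

4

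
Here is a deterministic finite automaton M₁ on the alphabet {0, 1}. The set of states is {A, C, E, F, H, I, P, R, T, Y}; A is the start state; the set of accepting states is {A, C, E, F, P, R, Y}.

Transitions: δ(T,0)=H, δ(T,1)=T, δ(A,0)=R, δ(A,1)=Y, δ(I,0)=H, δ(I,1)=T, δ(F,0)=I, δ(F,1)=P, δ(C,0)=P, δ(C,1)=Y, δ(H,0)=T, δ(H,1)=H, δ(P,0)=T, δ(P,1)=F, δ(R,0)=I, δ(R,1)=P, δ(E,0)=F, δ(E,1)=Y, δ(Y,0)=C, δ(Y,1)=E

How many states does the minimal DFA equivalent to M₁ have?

4

P0 = {A,C,E,F,P,R,Y} | {H,I,T}.
Refine {A,C,E,F,P,R,Y} on symbol 0: members go to different blocks, giving {A,C,E,Y} and {F,P,R}.
Refine {A,C,E,Y} on symbol 0: members go to different blocks, giving {A,C,E} and {Y}.
No further refinement is possible. Final partition (4 blocks): {A,C,E} | {H,I,T} | {F,P,R} | {Y}.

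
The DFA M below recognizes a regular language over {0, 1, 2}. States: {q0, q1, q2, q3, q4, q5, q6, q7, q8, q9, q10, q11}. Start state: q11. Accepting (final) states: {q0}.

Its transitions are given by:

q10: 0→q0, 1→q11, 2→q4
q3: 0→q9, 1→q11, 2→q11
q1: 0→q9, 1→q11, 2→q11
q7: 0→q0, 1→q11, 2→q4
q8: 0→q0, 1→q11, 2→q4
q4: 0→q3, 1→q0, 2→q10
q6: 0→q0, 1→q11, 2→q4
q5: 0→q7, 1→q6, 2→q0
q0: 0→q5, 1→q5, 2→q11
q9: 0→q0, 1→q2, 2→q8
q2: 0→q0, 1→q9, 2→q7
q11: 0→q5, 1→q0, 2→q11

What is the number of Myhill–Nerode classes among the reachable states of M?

7

First remove the unreachable states {q1}; 11 states remain.
P0 = {q0} | {q2,q3,q4,q5,q6,q7,q8,q9,q10,q11}.
On input 0, block {q2,q3,q4,q5,q6,q7,q8,q9,q10,q11} splits into {q2,q6,q7,q8,q9,q10} and {q3,q4,q5,q11}.
Split {q2,q6,q7,q8,q9,q10} by δ(·,1) → {q6,q7,q8,q10} and {q2,q9}.
Split {q3,q4,q5,q11} by δ(·,0) → {q4,q11} and {q3} and {q5}.
Refine {q4,q11} on symbol 0: members go to different blocks, giving {q4} and {q11}.
Stable partition: {q0} | {q6,q7,q8,q10} | {q4} | {q2,q9} | {q3} | {q5} | {q11} — 7 equivalence classes.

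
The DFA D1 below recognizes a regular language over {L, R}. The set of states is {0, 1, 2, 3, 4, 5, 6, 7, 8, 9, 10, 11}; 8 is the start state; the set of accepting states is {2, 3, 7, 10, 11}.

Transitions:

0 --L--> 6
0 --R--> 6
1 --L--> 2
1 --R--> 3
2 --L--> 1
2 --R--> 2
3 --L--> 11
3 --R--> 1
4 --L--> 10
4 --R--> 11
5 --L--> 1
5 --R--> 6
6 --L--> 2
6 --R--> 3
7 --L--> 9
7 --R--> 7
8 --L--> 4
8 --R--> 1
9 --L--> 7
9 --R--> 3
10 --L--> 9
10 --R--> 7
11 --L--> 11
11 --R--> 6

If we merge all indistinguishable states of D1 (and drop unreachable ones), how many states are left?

Reachable states from the start: {1,2,3,4,6,7,8,9,10,11}. Unreachable: {0,5} — drop them.
Initial partition by acceptance: {2,3,7,10,11} | {1,4,6,8,9}.
Refine {2,3,7,10,11} on symbol L: members go to different blocks, giving {2,7,10} and {3,11}.
Refine {1,4,6,8,9} on symbol L: members go to different blocks, giving {1,4,6,9} and {8}.
No further refinement is possible. Final partition (4 blocks): {2,7,10} | {1,4,6,9} | {3,11} | {8}.

4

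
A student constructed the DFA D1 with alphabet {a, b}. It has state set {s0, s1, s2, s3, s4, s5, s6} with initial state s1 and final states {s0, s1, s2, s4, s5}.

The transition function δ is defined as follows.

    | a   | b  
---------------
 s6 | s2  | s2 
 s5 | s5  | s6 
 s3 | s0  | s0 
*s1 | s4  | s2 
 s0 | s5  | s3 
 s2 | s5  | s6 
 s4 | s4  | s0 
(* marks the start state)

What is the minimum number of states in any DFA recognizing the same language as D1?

Every state is reachable, so we keep all 7.
Start with accepting vs non-accepting: {s0,s1,s2,s4,s5} | {s3,s6}.
Refine {s0,s1,s2,s4,s5} on symbol b: members go to different blocks, giving {s0,s2,s5} and {s1,s4}.
No further refinement is possible. Final partition (3 blocks): {s0,s2,s5} | {s3,s6} | {s1,s4}.

3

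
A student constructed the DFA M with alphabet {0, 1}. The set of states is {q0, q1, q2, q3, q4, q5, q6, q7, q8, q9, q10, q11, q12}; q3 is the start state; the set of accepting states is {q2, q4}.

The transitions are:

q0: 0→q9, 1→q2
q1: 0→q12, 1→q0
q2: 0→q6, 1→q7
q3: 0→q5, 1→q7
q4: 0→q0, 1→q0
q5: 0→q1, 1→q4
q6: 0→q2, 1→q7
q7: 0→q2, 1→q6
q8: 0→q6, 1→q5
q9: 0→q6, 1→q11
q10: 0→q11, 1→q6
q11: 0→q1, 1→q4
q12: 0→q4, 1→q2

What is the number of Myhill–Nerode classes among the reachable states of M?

9

Reachable states from the start: {q0,q1,q2,q3,q4,q5,q6,q7,q9,q11,q12}. Unreachable: {q8,q10} — drop them.
Initial partition by acceptance: {q2,q4} | {q0,q1,q3,q5,q6,q7,q9,q11,q12}.
On input 0, block {q0,q1,q3,q5,q6,q7,q9,q11,q12} splits into {q0,q1,q3,q5,q9,q11} and {q6,q7,q12}.
Split {q2,q4} by δ(·,0) → {q2} and {q4}.
Refine {q0,q1,q3,q5,q9,q11} on symbol 0: members go to different blocks, giving {q0,q3,q5,q11} and {q1,q9}.
Split {q0,q3,q5,q11} by δ(·,0) → {q0,q5,q11} and {q3}.
On input 1, block {q0,q5,q11} splits into {q5,q11} and {q0}.
Split {q6,q7,q12} by δ(·,0) → {q6,q7} and {q12}.
On input 0, block {q1,q9} splits into {q1} and {q9}.
No further refinement is possible. Final partition (9 blocks): {q2} | {q5,q11} | {q6,q7} | {q4} | {q1} | {q3} | {q0} | {q12} | {q9}.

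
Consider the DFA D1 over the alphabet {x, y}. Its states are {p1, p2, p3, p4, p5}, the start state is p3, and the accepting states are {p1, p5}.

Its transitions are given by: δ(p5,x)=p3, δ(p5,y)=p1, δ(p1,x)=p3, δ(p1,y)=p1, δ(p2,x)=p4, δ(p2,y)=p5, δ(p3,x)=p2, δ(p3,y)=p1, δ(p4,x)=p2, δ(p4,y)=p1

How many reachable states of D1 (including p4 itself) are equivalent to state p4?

Every state is reachable, so we keep all 5.
Initial partition by acceptance: {p1,p5} | {p2,p3,p4}.
Stable partition: {p1,p5} | {p2,p3,p4} — 2 equivalence classes.
The equivalence class containing p4 is {p2,p3,p4}, of size 3.

3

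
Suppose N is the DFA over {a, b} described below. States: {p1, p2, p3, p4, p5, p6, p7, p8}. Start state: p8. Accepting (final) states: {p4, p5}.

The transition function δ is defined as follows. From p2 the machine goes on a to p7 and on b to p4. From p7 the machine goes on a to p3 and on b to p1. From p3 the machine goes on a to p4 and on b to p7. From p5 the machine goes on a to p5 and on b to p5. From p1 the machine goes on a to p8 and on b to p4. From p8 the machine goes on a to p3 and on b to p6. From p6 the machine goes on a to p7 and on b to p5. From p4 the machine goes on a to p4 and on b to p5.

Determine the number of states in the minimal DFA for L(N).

First remove the unreachable states {p2}; 7 states remain.
Initial partition by acceptance: {p4,p5} | {p1,p3,p6,p7,p8}.
Refine {p1,p3,p6,p7,p8} on symbol a: members go to different blocks, giving {p1,p6,p7,p8} and {p3}.
Refine {p1,p6,p7,p8} on symbol a: members go to different blocks, giving {p1,p6} and {p7,p8}.
The partition is now stable with 4 blocks: {p4,p5} | {p1,p6} | {p3} | {p7,p8}.

4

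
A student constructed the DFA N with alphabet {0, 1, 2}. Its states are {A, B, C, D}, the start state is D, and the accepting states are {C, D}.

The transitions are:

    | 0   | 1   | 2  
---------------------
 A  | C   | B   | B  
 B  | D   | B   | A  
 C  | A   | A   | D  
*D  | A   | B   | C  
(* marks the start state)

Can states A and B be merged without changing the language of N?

Yes

Every state is reachable, so we keep all 4.
P0 = {C,D} | {A,B}.
No further refinement is possible. Final partition (2 blocks): {C,D} | {A,B}.
A and B lie in the same block of the stable partition, so they are equivalent — no string distinguishes them.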